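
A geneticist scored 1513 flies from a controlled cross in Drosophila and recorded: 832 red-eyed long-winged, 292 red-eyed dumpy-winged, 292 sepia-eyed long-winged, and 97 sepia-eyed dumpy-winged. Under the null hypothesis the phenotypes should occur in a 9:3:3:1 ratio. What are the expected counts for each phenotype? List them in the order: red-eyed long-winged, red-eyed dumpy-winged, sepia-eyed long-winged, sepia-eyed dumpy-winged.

851.0625, 283.6875, 283.6875, 94.5625

Under the 9:3:3:1 hypothesis (Σ ratio = 16, N = 1513):
  red-eyed long-winged: 1513 × 9/16 = 851.0625
  red-eyed dumpy-winged: 1513 × 3/16 = 283.6875
  sepia-eyed long-winged: 1513 × 3/16 = 283.6875
  sepia-eyed dumpy-winged: 1513 × 1/16 = 94.5625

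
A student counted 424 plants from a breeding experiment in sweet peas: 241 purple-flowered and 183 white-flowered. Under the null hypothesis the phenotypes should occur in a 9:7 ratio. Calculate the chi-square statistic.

0.060

Total ratio parts = 16. Expected numbers out of 424:
  purple-flowered: 424 × 9/16 = 238.5
  white-flowered: 424 × 7/16 = 185.5
χ² = Σ (O − E)² / E
  purple-flowered: (241 − 238.5)² / 238.5 = 0.0262
  white-flowered: (183 − 185.5)² / 185.5 = 0.0337
χ² = 0.0262 + 0.0337 = 0.0599 ≈ 0.060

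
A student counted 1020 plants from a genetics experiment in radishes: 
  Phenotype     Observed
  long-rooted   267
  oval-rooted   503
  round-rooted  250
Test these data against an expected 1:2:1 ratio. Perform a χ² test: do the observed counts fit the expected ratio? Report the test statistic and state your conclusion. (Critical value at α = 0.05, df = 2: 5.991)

Expected counts for N = 1020 under a 1:2:1 ratio (total parts = 4):
  long-rooted: 1020 × 1/4 = 255
  oval-rooted: 1020 × 2/4 = 510
  round-rooted: 1020 × 1/4 = 255
χ² = Σ (O − E)² / E
  long-rooted: (267 − 255)² / 255 = 0.5647
  oval-rooted: (503 − 510)² / 510 = 0.0961
  round-rooted: (250 − 255)² / 255 = 0.0980
χ² = 0.5647 + 0.0961 + 0.0980 = 0.7588 ≈ 0.759
Degrees of freedom = 3 − 1 = 2; critical value at α = 0.05 is 5.991.
Since 0.759 < 5.991, we fail to reject the null hypothesis — the data are consistent with the 1:2:1 ratio.

0.759; consistent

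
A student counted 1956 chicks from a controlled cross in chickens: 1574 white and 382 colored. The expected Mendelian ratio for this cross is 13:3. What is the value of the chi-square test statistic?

Under the 13:3 hypothesis (Σ ratio = 16, N = 1956):
  white: 1956 × 13/16 = 1589.25
  colored: 1956 × 3/16 = 366.75
χ² = Σ (O − E)² / E
  white: (1574 − 1589.25)² / 1589.25 = 0.1463
  colored: (382 − 366.75)² / 366.75 = 0.6341
χ² = 0.1463 + 0.6341 = 0.7804 ≈ 0.780

0.780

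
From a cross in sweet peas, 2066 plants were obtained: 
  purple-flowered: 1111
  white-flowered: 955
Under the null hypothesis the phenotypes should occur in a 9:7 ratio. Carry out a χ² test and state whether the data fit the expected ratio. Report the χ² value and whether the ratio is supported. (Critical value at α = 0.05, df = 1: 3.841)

5.141; not consistent

Total ratio parts = 16. Expected numbers out of 2066:
  purple-flowered: 2066 × 9/16 = 1162.125
  white-flowered: 2066 × 7/16 = 903.875
χ² = Σ (O − E)² / E
  purple-flowered: (1111 − 1162.125)² / 1162.125 = 2.2491
  white-flowered: (955 − 903.875)² / 903.875 = 2.8917
χ² = 2.2491 + 2.8917 = 5.1408 ≈ 5.141
Degrees of freedom = 2 − 1 = 1; critical value at α = 0.05 is 3.841.
Since 5.141 > 3.841, we reject the null hypothesis — the data do not fit the 9:7 ratio.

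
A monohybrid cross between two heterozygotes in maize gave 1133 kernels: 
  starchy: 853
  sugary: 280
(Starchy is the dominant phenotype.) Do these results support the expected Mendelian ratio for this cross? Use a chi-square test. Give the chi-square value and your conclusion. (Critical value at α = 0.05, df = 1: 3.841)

0.050; consistent

For a monohybrid cross between heterozygotes with complete dominance, the expected phenotypic ratio is 3:1.
The 3:1 ratio has 4 parts, so with N = 1133 the expected counts are:
  starchy: 1133 × 3/4 = 849.75
  sugary: 1133 × 1/4 = 283.25
χ² = Σ (O − E)² / E
  starchy: (853 − 849.75)² / 849.75 = 0.0124
  sugary: (280 − 283.25)² / 283.25 = 0.0373
χ² = 0.0124 + 0.0373 = 0.0497 ≈ 0.050
Degrees of freedom = 2 − 1 = 1; critical value at α = 0.05 is 3.841.
Since 0.050 < 3.841, we fail to reject the null hypothesis — the data are consistent with the 3:1 ratio.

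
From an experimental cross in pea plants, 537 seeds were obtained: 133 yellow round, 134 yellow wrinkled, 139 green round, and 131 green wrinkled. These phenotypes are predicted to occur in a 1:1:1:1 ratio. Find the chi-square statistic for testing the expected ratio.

Total ratio parts = 4. Expected numbers out of 537:
  yellow round: 537 × 1/4 = 134.25
  yellow wrinkled: 537 × 1/4 = 134.25
  green round: 537 × 1/4 = 134.25
  green wrinkled: 537 × 1/4 = 134.25
χ² = Σ (O − E)² / E
  yellow round: (133 − 134.25)² / 134.25 = 0.0116
  yellow wrinkled: (134 − 134.25)² / 134.25 = 0.0005
  green round: (139 − 134.25)² / 134.25 = 0.1681
  green wrinkled: (131 − 134.25)² / 134.25 = 0.0787
χ² = 0.0116 + 0.0005 + 0.1681 + 0.0787 = 0.2589 ≈ 0.259

0.259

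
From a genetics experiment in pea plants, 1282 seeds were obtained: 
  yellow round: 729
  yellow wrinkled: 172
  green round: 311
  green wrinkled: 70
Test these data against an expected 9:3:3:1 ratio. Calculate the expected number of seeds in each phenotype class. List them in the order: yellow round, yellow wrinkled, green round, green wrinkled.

721.125, 240.375, 240.375, 80.125

Total ratio parts = 16. Expected numbers out of 1282:
  yellow round: 1282 × 9/16 = 721.125
  yellow wrinkled: 1282 × 3/16 = 240.375
  green round: 1282 × 3/16 = 240.375
  green wrinkled: 1282 × 1/16 = 80.125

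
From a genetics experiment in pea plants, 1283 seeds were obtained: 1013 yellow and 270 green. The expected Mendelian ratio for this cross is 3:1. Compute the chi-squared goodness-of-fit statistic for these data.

10.706

Under the 3:1 hypothesis (Σ ratio = 4, N = 1283):
  yellow: 1283 × 3/4 = 962.25
  green: 1283 × 1/4 = 320.75
χ² = Σ (O − E)² / E
  yellow: (1013 − 962.25)² / 962.25 = 2.6766
  green: (270 − 320.75)² / 320.75 = 8.0298
χ² = 2.6766 + 8.0298 = 10.7064 ≈ 10.706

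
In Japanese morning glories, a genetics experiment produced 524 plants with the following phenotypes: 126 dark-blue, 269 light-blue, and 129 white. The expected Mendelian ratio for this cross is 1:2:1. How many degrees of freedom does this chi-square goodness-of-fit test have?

A goodness-of-fit test with 3 phenotype classes has df = 3 − 1 = 2.

2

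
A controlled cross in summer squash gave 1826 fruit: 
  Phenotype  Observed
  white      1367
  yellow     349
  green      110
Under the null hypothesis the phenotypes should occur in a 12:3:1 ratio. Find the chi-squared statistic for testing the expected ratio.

Total ratio parts = 16. Expected numbers out of 1826:
  white: 1826 × 12/16 = 1369.5
  yellow: 1826 × 3/16 = 342.375
  green: 1826 × 1/16 = 114.125
χ² = Σ (O − E)² / E
  white: (1367 − 1369.5)² / 1369.5 = 0.0046
  yellow: (349 − 342.375)² / 342.375 = 0.1282
  green: (110 − 114.125)² / 114.125 = 0.1491
χ² = 0.0046 + 0.1282 + 0.1491 = 0.2819 ≈ 0.282

0.282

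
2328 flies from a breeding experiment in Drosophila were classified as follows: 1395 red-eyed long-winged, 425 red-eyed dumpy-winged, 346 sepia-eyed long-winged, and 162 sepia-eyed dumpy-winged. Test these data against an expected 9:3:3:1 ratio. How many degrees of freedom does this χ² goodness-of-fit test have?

3

A goodness-of-fit test with 4 phenotype classes has df = 4 − 1 = 3.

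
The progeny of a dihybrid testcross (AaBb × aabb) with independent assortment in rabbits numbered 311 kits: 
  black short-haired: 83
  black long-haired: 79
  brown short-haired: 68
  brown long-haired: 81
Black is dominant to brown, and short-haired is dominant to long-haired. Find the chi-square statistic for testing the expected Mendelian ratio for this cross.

A dihybrid testcross with independent assortment gives a 1:1:1:1 ratio.
Total ratio parts = 4. Expected numbers out of 311:
  black short-haired: 311 × 1/4 = 77.75
  black long-haired: 311 × 1/4 = 77.75
  brown short-haired: 311 × 1/4 = 77.75
  brown long-haired: 311 × 1/4 = 77.75
χ² = Σ (O − E)² / E
  black short-haired: (83 − 77.75)² / 77.75 = 0.3545
  black long-haired: (79 − 77.75)² / 77.75 = 0.0201
  brown short-haired: (68 − 77.75)² / 77.75 = 1.2227
  brown long-haired: (81 − 77.75)² / 77.75 = 0.1359
χ² = 0.3545 + 0.0201 + 1.2227 + 0.1359 = 1.7332 ≈ 1.733

1.733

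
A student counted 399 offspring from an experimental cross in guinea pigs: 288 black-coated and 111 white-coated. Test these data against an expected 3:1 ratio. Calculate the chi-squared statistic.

The 3:1 ratio has 4 parts, so with N = 399 the expected counts are:
  black-coated: 399 × 3/4 = 299.25
  white-coated: 399 × 1/4 = 99.75
χ² = Σ (O − E)² / E
  black-coated: (288 − 299.25)² / 299.25 = 0.4229
  white-coated: (111 − 99.75)² / 99.75 = 1.2688
χ² = 0.4229 + 1.2688 = 1.6917 ≈ 1.692

1.692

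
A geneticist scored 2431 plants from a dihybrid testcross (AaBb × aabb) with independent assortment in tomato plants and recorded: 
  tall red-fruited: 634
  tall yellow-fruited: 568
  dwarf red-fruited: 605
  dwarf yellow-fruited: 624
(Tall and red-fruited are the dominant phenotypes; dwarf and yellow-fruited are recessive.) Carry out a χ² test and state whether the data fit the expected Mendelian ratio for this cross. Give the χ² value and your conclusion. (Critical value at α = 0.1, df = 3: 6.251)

4.181; consistent

A dihybrid testcross with independent assortment gives a 1:1:1:1 ratio.
Under the 1:1:1:1 hypothesis (Σ ratio = 4, N = 2431):
  tall red-fruited: 2431 × 1/4 = 607.75
  tall yellow-fruited: 2431 × 1/4 = 607.75
  dwarf red-fruited: 2431 × 1/4 = 607.75
  dwarf yellow-fruited: 2431 × 1/4 = 607.75
χ² = Σ (O − E)² / E
  tall red-fruited: (634 − 607.75)² / 607.75 = 1.1338
  tall yellow-fruited: (568 − 607.75)² / 607.75 = 2.5999
  dwarf red-fruited: (605 − 607.75)² / 607.75 = 0.0124
  dwarf yellow-fruited: (624 − 607.75)² / 607.75 = 0.4345
χ² = 1.1338 + 2.5999 + 0.0124 + 0.4345 = 4.1806 ≈ 4.181
Degrees of freedom = 4 − 1 = 3; critical value at α = 0.1 is 6.251.
Since 4.181 < 6.251, we fail to reject the null hypothesis — the data are consistent with the 1:1:1:1 ratio.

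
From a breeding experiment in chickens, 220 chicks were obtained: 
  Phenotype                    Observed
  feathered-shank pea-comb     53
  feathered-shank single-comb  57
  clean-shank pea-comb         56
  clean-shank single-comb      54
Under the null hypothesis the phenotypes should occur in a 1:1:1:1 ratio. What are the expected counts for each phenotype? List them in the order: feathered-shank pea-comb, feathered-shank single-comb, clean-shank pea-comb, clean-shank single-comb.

55, 55, 55, 55

Under the 1:1:1:1 hypothesis (Σ ratio = 4, N = 220):
  feathered-shank pea-comb: 220 × 1/4 = 55
  feathered-shank single-comb: 220 × 1/4 = 55
  clean-shank pea-comb: 220 × 1/4 = 55
  clean-shank single-comb: 220 × 1/4 = 55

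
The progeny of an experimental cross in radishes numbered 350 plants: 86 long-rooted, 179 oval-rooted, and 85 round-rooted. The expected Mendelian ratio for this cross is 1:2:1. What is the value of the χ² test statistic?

0.189

Total ratio parts = 4. Expected numbers out of 350:
  long-rooted: 350 × 1/4 = 87.5
  oval-rooted: 350 × 2/4 = 175
  round-rooted: 350 × 1/4 = 87.5
χ² = Σ (O − E)² / E
  long-rooted: (86 − 87.5)² / 87.5 = 0.0257
  oval-rooted: (179 − 175)² / 175 = 0.0914
  round-rooted: (85 − 87.5)² / 87.5 = 0.0714
χ² = 0.0257 + 0.0914 + 0.0714 = 0.1885 ≈ 0.189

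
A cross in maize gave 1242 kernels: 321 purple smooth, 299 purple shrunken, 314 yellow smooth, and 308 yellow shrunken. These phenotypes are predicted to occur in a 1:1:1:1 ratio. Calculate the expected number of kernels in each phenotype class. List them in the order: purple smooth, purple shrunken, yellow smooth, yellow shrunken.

Expected counts for N = 1242 under a 1:1:1:1 ratio (total parts = 4):
  purple smooth: 1242 × 1/4 = 310.5
  purple shrunken: 1242 × 1/4 = 310.5
  yellow smooth: 1242 × 1/4 = 310.5
  yellow shrunken: 1242 × 1/4 = 310.5

310.5, 310.5, 310.5, 310.5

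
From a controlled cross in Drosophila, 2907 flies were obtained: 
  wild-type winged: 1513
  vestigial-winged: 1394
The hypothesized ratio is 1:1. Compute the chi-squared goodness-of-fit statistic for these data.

4.871

Under the 1:1 hypothesis (Σ ratio = 2, N = 2907):
  wild-type winged: 2907 × 1/2 = 1453.5
  vestigial-winged: 2907 × 1/2 = 1453.5
χ² = Σ (O − E)² / E
  wild-type winged: (1513 − 1453.5)² / 1453.5 = 2.4357
  vestigial-winged: (1394 − 1453.5)² / 1453.5 = 2.4357
χ² = 2.4357 + 2.4357 = 4.8714 ≈ 4.871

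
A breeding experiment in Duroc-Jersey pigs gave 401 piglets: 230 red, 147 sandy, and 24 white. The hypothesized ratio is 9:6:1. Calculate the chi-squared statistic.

0.208

The 9:6:1 ratio has 16 parts, so with N = 401 the expected counts are:
  red: 401 × 9/16 = 225.5625
  sandy: 401 × 6/16 = 150.375
  white: 401 × 1/16 = 25.0625
χ² = Σ (O − E)² / E
  red: (230 − 225.5625)² / 225.5625 = 0.0873
  sandy: (147 − 150.375)² / 150.375 = 0.0757
  white: (24 − 25.0625)² / 25.0625 = 0.0450
χ² = 0.0873 + 0.0757 + 0.0450 = 0.208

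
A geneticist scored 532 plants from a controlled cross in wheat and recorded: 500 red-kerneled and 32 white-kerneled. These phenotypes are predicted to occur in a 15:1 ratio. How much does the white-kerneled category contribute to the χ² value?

Expected counts for N = 532 under a 15:1 ratio (total parts = 16):
  red-kerneled: 532 × 15/16 = 498.75
  white-kerneled: 532 × 1/16 = 33.25
Contribution of white-kerneled: (32 − 33.25)² / 33.25 = 0.0470

0.047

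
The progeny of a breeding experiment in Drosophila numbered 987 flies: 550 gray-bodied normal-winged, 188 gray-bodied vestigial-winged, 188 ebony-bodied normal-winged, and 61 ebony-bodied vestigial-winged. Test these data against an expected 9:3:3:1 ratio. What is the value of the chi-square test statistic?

0.149

Expected counts for N = 987 under a 9:3:3:1 ratio (total parts = 16):
  gray-bodied normal-winged: 987 × 9/16 = 555.1875
  gray-bodied vestigial-winged: 987 × 3/16 = 185.0625
  ebony-bodied normal-winged: 987 × 3/16 = 185.0625
  ebony-bodied vestigial-winged: 987 × 1/16 = 61.6875
χ² = Σ (O − E)² / E
  gray-bodied normal-winged: (550 − 555.1875)² / 555.1875 = 0.0485
  gray-bodied vestigial-winged: (188 − 185.0625)² / 185.0625 = 0.0466
  ebony-bodied normal-winged: (188 − 185.0625)² / 185.0625 = 0.0466
  ebony-bodied vestigial-winged: (61 − 61.6875)² / 61.6875 = 0.0077
χ² = 0.0485 + 0.0466 + 0.0466 + 0.0077 = 0.1494 ≈ 0.149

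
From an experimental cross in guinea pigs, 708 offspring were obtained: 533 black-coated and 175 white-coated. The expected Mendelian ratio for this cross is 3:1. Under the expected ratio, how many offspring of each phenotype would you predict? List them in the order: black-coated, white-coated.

Total ratio parts = 4. Expected numbers out of 708:
  black-coated: 708 × 3/4 = 531
  white-coated: 708 × 1/4 = 177

531, 177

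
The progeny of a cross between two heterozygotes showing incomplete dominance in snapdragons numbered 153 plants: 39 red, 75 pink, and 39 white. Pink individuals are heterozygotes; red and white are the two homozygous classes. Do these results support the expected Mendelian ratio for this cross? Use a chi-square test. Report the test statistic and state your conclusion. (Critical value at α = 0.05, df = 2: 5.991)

0.059; consistent

With incomplete dominance, a heterozygote × heterozygote cross gives a 1:2:1 phenotypic ratio.
Expected counts for N = 153 under a 1:2:1 ratio (total parts = 4):
  red: 153 × 1/4 = 38.25
  pink: 153 × 2/4 = 76.5
  white: 153 × 1/4 = 38.25
χ² = Σ (O − E)² / E
  red: (39 − 38.25)² / 38.25 = 0.0147
  pink: (75 − 76.5)² / 76.5 = 0.0294
  white: (39 − 38.25)² / 38.25 = 0.0147
χ² = 0.0147 + 0.0294 + 0.0147 = 0.0588 ≈ 0.059
Degrees of freedom = 3 − 1 = 2; critical value at α = 0.05 is 5.991.
Since 0.059 < 5.991, we fail to reject the null hypothesis — the data are consistent with the 1:2:1 ratio.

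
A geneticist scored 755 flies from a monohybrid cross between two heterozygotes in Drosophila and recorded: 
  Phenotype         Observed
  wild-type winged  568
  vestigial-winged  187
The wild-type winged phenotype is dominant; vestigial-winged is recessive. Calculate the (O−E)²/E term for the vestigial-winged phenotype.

0.016

For a monohybrid cross between heterozygotes with complete dominance, the expected phenotypic ratio is 3:1.
The 3:1 ratio has 4 parts, so with N = 755 the expected counts are:
  wild-type winged: 755 × 3/4 = 566.25
  vestigial-winged: 755 × 1/4 = 188.75
Contribution of vestigial-winged: (187 − 188.75)² / 188.75 = 0.0162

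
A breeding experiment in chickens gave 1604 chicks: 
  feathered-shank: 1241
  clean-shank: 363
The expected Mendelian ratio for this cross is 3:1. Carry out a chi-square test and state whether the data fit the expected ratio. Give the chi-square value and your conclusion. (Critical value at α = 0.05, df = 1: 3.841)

4.801; not consistent

The 3:1 ratio has 4 parts, so with N = 1604 the expected counts are:
  feathered-shank: 1604 × 3/4 = 1203
  clean-shank: 1604 × 1/4 = 401
χ² = Σ (O − E)² / E
  feathered-shank: (1241 − 1203)² / 1203 = 1.2003
  clean-shank: (363 − 401)² / 401 = 3.6010
χ² = 1.2003 + 3.6010 = 4.8013 ≈ 4.801
Degrees of freedom = 2 − 1 = 1; critical value at α = 0.05 is 3.841.
Since 4.801 > 3.841, we reject the null hypothesis — the data do not fit the 3:1 ratio.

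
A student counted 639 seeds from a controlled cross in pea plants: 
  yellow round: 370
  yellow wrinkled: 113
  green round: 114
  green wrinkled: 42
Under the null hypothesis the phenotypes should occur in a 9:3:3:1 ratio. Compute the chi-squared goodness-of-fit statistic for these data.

1.086

The 9:3:3:1 ratio has 16 parts, so with N = 639 the expected counts are:
  yellow round: 639 × 9/16 = 359.4375
  yellow wrinkled: 639 × 3/16 = 119.8125
  green round: 639 × 3/16 = 119.8125
  green wrinkled: 639 × 1/16 = 39.9375
χ² = Σ (O − E)² / E
  yellow round: (370 − 359.4375)² / 359.4375 = 0.3104
  yellow wrinkled: (113 − 119.8125)² / 119.8125 = 0.3874
  green round: (114 − 119.8125)² / 119.8125 = 0.2820
  green wrinkled: (42 − 39.9375)² / 39.9375 = 0.1065
χ² = 0.3104 + 0.3874 + 0.2820 + 0.1065 = 1.0863 ≈ 1.086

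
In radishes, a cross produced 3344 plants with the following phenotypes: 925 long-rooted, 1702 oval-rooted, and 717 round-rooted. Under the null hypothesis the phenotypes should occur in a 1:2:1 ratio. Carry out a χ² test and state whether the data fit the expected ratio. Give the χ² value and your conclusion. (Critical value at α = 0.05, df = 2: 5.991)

Total ratio parts = 4. Expected numbers out of 3344:
  long-rooted: 3344 × 1/4 = 836
  oval-rooted: 3344 × 2/4 = 1672
  round-rooted: 3344 × 1/4 = 836
χ² = Σ (O − E)² / E
  long-rooted: (925 − 836)² / 836 = 9.4749
  oval-rooted: (1702 − 1672)² / 1672 = 0.5383
  round-rooted: (717 − 836)² / 836 = 16.9390
χ² = 9.4749 + 0.5383 + 16.9390 = 26.9522 ≈ 26.952
Degrees of freedom = 3 − 1 = 2; critical value at α = 0.05 is 5.991.
Since 26.952 > 5.991, we reject the null hypothesis — the data do not fit the 1:2:1 ratio.

26.952; not consistent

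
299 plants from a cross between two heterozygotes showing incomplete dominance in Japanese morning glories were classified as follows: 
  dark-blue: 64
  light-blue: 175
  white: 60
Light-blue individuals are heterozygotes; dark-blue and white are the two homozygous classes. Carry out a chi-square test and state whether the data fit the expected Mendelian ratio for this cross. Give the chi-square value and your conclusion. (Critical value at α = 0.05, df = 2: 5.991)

With incomplete dominance, a heterozygote × heterozygote cross gives a 1:2:1 phenotypic ratio.
The 1:2:1 ratio has 4 parts, so with N = 299 the expected counts are:
  dark-blue: 299 × 1/4 = 74.75
  light-blue: 299 × 2/4 = 149.5
  white: 299 × 1/4 = 74.75
χ² = Σ (O − E)² / E
  dark-blue: (64 − 74.75)² / 74.75 = 1.5460
  light-blue: (175 − 149.5)² / 149.5 = 4.3495
  white: (60 − 74.75)² / 74.75 = 2.9105
χ² = 1.5460 + 4.3495 + 2.9105 = 8.806
Degrees of freedom = 3 − 1 = 2; critical value at α = 0.05 is 5.991.
Since 8.806 > 5.991, we reject the null hypothesis — the data do not fit the 1:2:1 ratio.

8.806; not consistent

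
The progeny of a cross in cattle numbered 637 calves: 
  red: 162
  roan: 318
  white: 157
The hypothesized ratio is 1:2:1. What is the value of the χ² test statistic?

0.080

Total ratio parts = 4. Expected numbers out of 637:
  red: 637 × 1/4 = 159.25
  roan: 637 × 2/4 = 318.5
  white: 637 × 1/4 = 159.25
χ² = Σ (O − E)² / E
  red: (162 − 159.25)² / 159.25 = 0.0475
  roan: (318 − 318.5)² / 318.5 = 0.0008
  white: (157 − 159.25)² / 159.25 = 0.0318
χ² = 0.0475 + 0.0008 + 0.0318 = 0.0801 ≈ 0.080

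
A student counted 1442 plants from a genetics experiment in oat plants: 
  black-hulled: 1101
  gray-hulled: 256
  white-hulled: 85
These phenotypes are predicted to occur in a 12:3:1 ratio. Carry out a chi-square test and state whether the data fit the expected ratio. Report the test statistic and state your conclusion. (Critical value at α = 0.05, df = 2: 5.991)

1.407; consistent

Under the 12:3:1 hypothesis (Σ ratio = 16, N = 1442):
  black-hulled: 1442 × 12/16 = 1081.5
  gray-hulled: 1442 × 3/16 = 270.375
  white-hulled: 1442 × 1/16 = 90.125
χ² = Σ (O − E)² / E
  black-hulled: (1101 − 1081.5)² / 1081.5 = 0.3516
  gray-hulled: (256 − 270.375)² / 270.375 = 0.7643
  white-hulled: (85 − 90.125)² / 90.125 = 0.2914
χ² = 0.3516 + 0.7643 + 0.2914 = 1.4073 ≈ 1.407
Degrees of freedom = 3 − 1 = 2; critical value at α = 0.05 is 5.991.
Since 1.407 < 5.991, we fail to reject the null hypothesis — the data are consistent with the 12:3:1 ratio.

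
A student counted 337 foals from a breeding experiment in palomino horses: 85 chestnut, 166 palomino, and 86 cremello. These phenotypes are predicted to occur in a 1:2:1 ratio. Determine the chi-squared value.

0.080

The 1:2:1 ratio has 4 parts, so with N = 337 the expected counts are:
  chestnut: 337 × 1/4 = 84.25
  palomino: 337 × 2/4 = 168.5
  cremello: 337 × 1/4 = 84.25
χ² = Σ (O − E)² / E
  chestnut: (85 − 84.25)² / 84.25 = 0.0067
  palomino: (166 − 168.5)² / 168.5 = 0.0371
  cremello: (86 − 84.25)² / 84.25 = 0.0364
χ² = 0.0067 + 0.0371 + 0.0364 = 0.0802 ≈ 0.080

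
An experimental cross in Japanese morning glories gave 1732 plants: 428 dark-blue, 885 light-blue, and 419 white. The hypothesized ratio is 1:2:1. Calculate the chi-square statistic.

The 1:2:1 ratio has 4 parts, so with N = 1732 the expected counts are:
  dark-blue: 1732 × 1/4 = 433
  light-blue: 1732 × 2/4 = 866
  white: 1732 × 1/4 = 433
χ² = Σ (O − E)² / E
  dark-blue: (428 − 433)² / 433 = 0.0577
  light-blue: (885 − 866)² / 866 = 0.4169
  white: (419 − 433)² / 433 = 0.4527
χ² = 0.0577 + 0.4169 + 0.4527 = 0.9273 ≈ 0.927

0.927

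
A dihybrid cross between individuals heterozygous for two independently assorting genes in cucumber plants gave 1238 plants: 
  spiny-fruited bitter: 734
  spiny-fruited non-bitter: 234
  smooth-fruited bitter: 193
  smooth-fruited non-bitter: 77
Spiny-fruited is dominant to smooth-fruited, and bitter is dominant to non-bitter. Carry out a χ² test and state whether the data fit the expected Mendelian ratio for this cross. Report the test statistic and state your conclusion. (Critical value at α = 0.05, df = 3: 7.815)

A dihybrid F₂ with independent assortment and complete dominance at both loci gives a 9:3:3:1 phenotypic ratio.
Expected counts for N = 1238 under a 9:3:3:1 ratio (total parts = 16):
  spiny-fruited bitter: 1238 × 9/16 = 696.375
  spiny-fruited non-bitter: 1238 × 3/16 = 232.125
  smooth-fruited bitter: 1238 × 3/16 = 232.125
  smooth-fruited non-bitter: 1238 × 1/16 = 77.375
χ² = Σ (O − E)² / E
  spiny-fruited bitter: (734 − 696.375)² / 696.375 = 2.0329
  spiny-fruited non-bitter: (234 − 232.125)² / 232.125 = 0.0151
  smooth-fruited bitter: (193 − 232.125)² / 232.125 = 6.5946
  smooth-fruited non-bitter: (77 − 77.375)² / 77.375 = 0.0018
χ² = 2.0329 + 0.0151 + 6.5946 + 0.0018 = 8.6444 ≈ 8.644
Degrees of freedom = 4 − 1 = 3; critical value at α = 0.05 is 7.815.
Since 8.644 > 7.815, we reject the null hypothesis — the data do not fit the 9:3:3:1 ratio.

8.644; not consistent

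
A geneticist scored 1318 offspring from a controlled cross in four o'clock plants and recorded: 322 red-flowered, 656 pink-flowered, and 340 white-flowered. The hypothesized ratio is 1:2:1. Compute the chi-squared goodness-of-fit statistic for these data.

0.519

Total ratio parts = 4. Expected numbers out of 1318:
  red-flowered: 1318 × 1/4 = 329.5
  pink-flowered: 1318 × 2/4 = 659
  white-flowered: 1318 × 1/4 = 329.5
χ² = Σ (O − E)² / E
  red-flowered: (322 − 329.5)² / 329.5 = 0.1707
  pink-flowered: (656 − 659)² / 659 = 0.0137
  white-flowered: (340 − 329.5)² / 329.5 = 0.3346
χ² = 0.1707 + 0.0137 + 0.3346 = 0.519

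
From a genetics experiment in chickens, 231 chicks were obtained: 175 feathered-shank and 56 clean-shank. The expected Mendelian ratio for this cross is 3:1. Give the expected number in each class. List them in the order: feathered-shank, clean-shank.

Expected counts for N = 231 under a 3:1 ratio (total parts = 4):
  feathered-shank: 231 × 3/4 = 173.25
  clean-shank: 231 × 1/4 = 57.75

173.25, 57.75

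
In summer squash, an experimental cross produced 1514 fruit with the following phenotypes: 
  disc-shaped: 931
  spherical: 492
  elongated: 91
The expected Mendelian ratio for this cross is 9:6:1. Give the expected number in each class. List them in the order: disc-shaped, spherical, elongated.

Under the 9:6:1 hypothesis (Σ ratio = 16, N = 1514):
  disc-shaped: 1514 × 9/16 = 851.625
  spherical: 1514 × 6/16 = 567.75
  elongated: 1514 × 1/16 = 94.625

851.625, 567.75, 94.625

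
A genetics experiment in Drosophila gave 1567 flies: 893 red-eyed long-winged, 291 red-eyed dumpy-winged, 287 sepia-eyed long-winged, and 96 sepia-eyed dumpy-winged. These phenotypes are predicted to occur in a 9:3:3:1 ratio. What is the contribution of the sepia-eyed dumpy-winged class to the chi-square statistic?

Total ratio parts = 16. Expected numbers out of 1567:
  red-eyed long-winged: 1567 × 9/16 = 881.4375
  red-eyed dumpy-winged: 1567 × 3/16 = 293.8125
  sepia-eyed long-winged: 1567 × 3/16 = 293.8125
  sepia-eyed dumpy-winged: 1567 × 1/16 = 97.9375
Contribution of sepia-eyed dumpy-winged: (96 − 97.9375)² / 97.9375 = 0.0383

0.038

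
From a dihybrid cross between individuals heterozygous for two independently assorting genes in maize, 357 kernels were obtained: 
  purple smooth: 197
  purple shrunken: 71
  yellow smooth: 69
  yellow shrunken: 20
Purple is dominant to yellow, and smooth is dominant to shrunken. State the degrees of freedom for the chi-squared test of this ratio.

A dihybrid F₂ with independent assortment and complete dominance at both loci gives a 9:3:3:1 phenotypic ratio.
A goodness-of-fit test with 4 phenotype classes has df = 4 − 1 = 3.

3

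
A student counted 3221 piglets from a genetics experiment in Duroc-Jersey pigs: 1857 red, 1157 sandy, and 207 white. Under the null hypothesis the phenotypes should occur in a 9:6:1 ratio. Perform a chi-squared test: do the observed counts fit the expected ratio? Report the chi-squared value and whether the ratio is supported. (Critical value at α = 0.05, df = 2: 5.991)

The 9:6:1 ratio has 16 parts, so with N = 3221 the expected counts are:
  red: 3221 × 9/16 = 1811.8125
  sandy: 3221 × 6/16 = 1207.875
  white: 3221 × 1/16 = 201.3125
χ² = Σ (O − E)² / E
  red: (1857 − 1811.8125)² / 1811.8125 = 1.1270
  sandy: (1157 − 1207.875)² / 1207.875 = 2.1428
  white: (207 − 201.3125)² / 201.3125 = 0.1607
χ² = 1.1270 + 2.1428 + 0.1607 = 3.4305 ≈ 3.431
Degrees of freedom = 3 − 1 = 2; critical value at α = 0.05 is 5.991.
Since 3.431 < 5.991, we fail to reject the null hypothesis — the data are consistent with the 9:6:1 ratio.

3.431; consistent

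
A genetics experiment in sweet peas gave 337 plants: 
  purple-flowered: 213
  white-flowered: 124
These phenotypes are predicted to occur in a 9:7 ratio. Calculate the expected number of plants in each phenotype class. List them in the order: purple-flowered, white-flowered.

Total ratio parts = 16. Expected numbers out of 337:
  purple-flowered: 337 × 9/16 = 189.5625
  white-flowered: 337 × 7/16 = 147.4375

189.5625, 147.4375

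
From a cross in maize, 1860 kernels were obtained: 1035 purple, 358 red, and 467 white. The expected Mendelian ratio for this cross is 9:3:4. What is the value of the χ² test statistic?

Expected counts for N = 1860 under a 9:3:4 ratio (total parts = 16):
  purple: 1860 × 9/16 = 1046.25
  red: 1860 × 3/16 = 348.75
  white: 1860 × 4/16 = 465
χ² = Σ (O − E)² / E
  purple: (1035 − 1046.25)² / 1046.25 = 0.1210
  red: (358 − 348.75)² / 348.75 = 0.2453
  white: (467 − 465)² / 465 = 0.0086
χ² = 0.1210 + 0.2453 + 0.0086 = 0.3749 ≈ 0.375

0.375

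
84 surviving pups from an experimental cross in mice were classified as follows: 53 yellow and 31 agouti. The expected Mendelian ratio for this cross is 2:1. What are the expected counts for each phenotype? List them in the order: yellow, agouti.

The 2:1 ratio has 3 parts, so with N = 84 the expected counts are:
  yellow: 84 × 2/3 = 56
  agouti: 84 × 1/3 = 28

56, 28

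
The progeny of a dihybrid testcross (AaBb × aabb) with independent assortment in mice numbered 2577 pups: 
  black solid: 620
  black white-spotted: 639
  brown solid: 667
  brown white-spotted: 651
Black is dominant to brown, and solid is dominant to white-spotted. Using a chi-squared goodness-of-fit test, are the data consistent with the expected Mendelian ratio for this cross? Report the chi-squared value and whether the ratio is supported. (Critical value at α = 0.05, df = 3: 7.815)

A dihybrid testcross with independent assortment gives a 1:1:1:1 ratio.
The 1:1:1:1 ratio has 4 parts, so with N = 2577 the expected counts are:
  black solid: 2577 × 1/4 = 644.25
  black white-spotted: 2577 × 1/4 = 644.25
  brown solid: 2577 × 1/4 = 644.25
  brown white-spotted: 2577 × 1/4 = 644.25
χ² = Σ (O − E)² / E
  black solid: (620 − 644.25)² / 644.25 = 0.9128
  black white-spotted: (639 − 644.25)² / 644.25 = 0.0428
  brown solid: (667 − 644.25)² / 644.25 = 0.8034
  brown white-spotted: (651 − 644.25)² / 644.25 = 0.0707
χ² = 0.9128 + 0.0428 + 0.8034 + 0.0707 = 1.8297 ≈ 1.830
Degrees of freedom = 4 − 1 = 3; critical value at α = 0.05 is 7.815.
Since 1.830 < 7.815, we fail to reject the null hypothesis — the data are consistent with the 1:1:1:1 ratio.

1.830; consistent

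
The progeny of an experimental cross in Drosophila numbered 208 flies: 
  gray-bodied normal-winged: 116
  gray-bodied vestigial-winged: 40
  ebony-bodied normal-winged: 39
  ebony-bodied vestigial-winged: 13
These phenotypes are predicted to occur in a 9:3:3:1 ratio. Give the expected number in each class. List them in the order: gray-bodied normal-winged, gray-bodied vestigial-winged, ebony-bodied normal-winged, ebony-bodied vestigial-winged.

The 9:3:3:1 ratio has 16 parts, so with N = 208 the expected counts are:
  gray-bodied normal-winged: 208 × 9/16 = 117
  gray-bodied vestigial-winged: 208 × 3/16 = 39
  ebony-bodied normal-winged: 208 × 3/16 = 39
  ebony-bodied vestigial-winged: 208 × 1/16 = 13

117, 39, 39, 13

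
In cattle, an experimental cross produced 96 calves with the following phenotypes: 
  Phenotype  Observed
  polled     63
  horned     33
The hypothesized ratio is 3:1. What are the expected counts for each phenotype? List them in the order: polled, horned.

72, 24

Total ratio parts = 4. Expected numbers out of 96:
  polled: 96 × 3/4 = 72
  horned: 96 × 1/4 = 24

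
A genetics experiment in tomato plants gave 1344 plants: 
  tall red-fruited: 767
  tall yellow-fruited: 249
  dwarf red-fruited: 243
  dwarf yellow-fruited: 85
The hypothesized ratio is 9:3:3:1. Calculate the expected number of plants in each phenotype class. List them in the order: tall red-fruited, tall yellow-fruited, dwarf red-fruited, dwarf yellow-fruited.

Total ratio parts = 16. Expected numbers out of 1344:
  tall red-fruited: 1344 × 9/16 = 756
  tall yellow-fruited: 1344 × 3/16 = 252
  dwarf red-fruited: 1344 × 3/16 = 252
  dwarf yellow-fruited: 1344 × 1/16 = 84

756, 252, 252, 84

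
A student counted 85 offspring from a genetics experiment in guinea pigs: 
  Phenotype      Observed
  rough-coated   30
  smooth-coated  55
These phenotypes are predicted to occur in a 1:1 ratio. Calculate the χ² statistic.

Under the 1:1 hypothesis (Σ ratio = 2, N = 85):
  rough-coated: 85 × 1/2 = 42.5
  smooth-coated: 85 × 1/2 = 42.5
χ² = Σ (O − E)² / E
  rough-coated: (30 − 42.5)² / 42.5 = 3.6765
  smooth-coated: (55 − 42.5)² / 42.5 = 3.6765
χ² = 3.6765 + 3.6765 = 7.353

7.353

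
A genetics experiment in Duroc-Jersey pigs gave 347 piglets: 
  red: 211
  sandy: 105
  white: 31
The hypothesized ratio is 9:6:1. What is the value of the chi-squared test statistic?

Under the 9:6:1 hypothesis (Σ ratio = 16, N = 347):
  red: 347 × 9/16 = 195.1875
  sandy: 347 × 6/16 = 130.125
  white: 347 × 1/16 = 21.6875
χ² = Σ (O − E)² / E
  red: (211 − 195.1875)² / 195.1875 = 1.2810
  sandy: (105 − 130.125)² / 130.125 = 4.8512
  white: (31 − 21.6875)² / 21.6875 = 3.9987
χ² = 1.2810 + 4.8512 + 3.9987 = 10.1309 ≈ 10.131

10.131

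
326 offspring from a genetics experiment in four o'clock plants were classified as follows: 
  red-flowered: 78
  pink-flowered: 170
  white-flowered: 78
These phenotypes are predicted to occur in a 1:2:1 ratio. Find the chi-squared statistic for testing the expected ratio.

0.601

Total ratio parts = 4. Expected numbers out of 326:
  red-flowered: 326 × 1/4 = 81.5
  pink-flowered: 326 × 2/4 = 163
  white-flowered: 326 × 1/4 = 81.5
χ² = Σ (O − E)² / E
  red-flowered: (78 − 81.5)² / 81.5 = 0.1503
  pink-flowered: (170 − 163)² / 163 = 0.3006
  white-flowered: (78 − 81.5)² / 81.5 = 0.1503
χ² = 0.1503 + 0.3006 + 0.1503 = 0.6012 ≈ 0.601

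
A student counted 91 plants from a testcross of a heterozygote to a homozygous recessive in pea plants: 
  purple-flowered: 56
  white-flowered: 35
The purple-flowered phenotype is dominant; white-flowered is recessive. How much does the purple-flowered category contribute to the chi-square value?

A testcross of a heterozygote (Aa × aa) gives a 1:1 phenotypic ratio.
Under the 1:1 hypothesis (Σ ratio = 2, N = 91):
  purple-flowered: 91 × 1/2 = 45.5
  white-flowered: 91 × 1/2 = 45.5
Contribution of purple-flowered: (56 − 45.5)² / 45.5 = 2.4231

2.423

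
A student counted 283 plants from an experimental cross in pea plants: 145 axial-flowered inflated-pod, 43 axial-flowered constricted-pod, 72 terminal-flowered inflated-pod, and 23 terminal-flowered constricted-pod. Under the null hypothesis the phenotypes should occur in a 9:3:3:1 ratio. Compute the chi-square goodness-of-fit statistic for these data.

Total ratio parts = 16. Expected numbers out of 283:
  axial-flowered inflated-pod: 283 × 9/16 = 159.1875
  axial-flowered constricted-pod: 283 × 3/16 = 53.0625
  terminal-flowered inflated-pod: 283 × 3/16 = 53.0625
  terminal-flowered constricted-pod: 283 × 1/16 = 17.6875
χ² = Σ (O − E)² / E
  axial-flowered inflated-pod: (145 − 159.1875)² / 159.1875 = 1.2645
  axial-flowered constricted-pod: (43 − 53.0625)² / 53.0625 = 1.9082
  terminal-flowered inflated-pod: (72 − 53.0625)² / 53.0625 = 6.7586
  terminal-flowered constricted-pod: (23 − 17.6875)² / 17.6875 = 1.5956
χ² = 1.2645 + 1.9082 + 6.7586 + 1.5956 = 11.5269 ≈ 11.527

11.527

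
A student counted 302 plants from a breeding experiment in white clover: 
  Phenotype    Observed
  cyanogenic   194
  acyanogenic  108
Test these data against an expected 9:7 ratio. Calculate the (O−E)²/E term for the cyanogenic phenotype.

Expected counts for N = 302 under a 9:7 ratio (total parts = 16):
  cyanogenic: 302 × 9/16 = 169.875
  acyanogenic: 302 × 7/16 = 132.125
Contribution of cyanogenic: (194 − 169.875)² / 169.875 = 3.4261

3.426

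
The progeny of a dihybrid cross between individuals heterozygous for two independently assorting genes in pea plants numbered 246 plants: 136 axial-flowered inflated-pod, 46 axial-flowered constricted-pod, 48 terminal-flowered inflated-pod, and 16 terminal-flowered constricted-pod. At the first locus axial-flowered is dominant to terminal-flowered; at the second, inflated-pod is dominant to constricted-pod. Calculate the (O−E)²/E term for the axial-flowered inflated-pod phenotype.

0.041

A dihybrid F₂ with independent assortment and complete dominance at both loci gives a 9:3:3:1 phenotypic ratio.
Expected counts for N = 246 under a 9:3:3:1 ratio (total parts = 16):
  axial-flowered inflated-pod: 246 × 9/16 = 138.375
  axial-flowered constricted-pod: 246 × 3/16 = 46.125
  terminal-flowered inflated-pod: 246 × 3/16 = 46.125
  terminal-flowered constricted-pod: 246 × 1/16 = 15.375
Contribution of axial-flowered inflated-pod: (136 − 138.375)² / 138.375 = 0.0408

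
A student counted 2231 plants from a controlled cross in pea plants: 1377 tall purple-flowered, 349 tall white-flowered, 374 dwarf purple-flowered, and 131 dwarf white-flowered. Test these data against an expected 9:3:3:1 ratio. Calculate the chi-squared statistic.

The 9:3:3:1 ratio has 16 parts, so with N = 2231 the expected counts are:
  tall purple-flowered: 2231 × 9/16 = 1254.9375
  tall white-flowered: 2231 × 3/16 = 418.3125
  dwarf purple-flowered: 2231 × 3/16 = 418.3125
  dwarf white-flowered: 2231 × 1/16 = 139.4375
χ² = Σ (O − E)² / E
  tall purple-flowered: (1377 − 1254.9375)² / 1254.9375 = 11.8725
  tall white-flowered: (349 − 418.3125)² / 418.3125 = 11.4848
  dwarf purple-flowered: (374 − 418.3125)² / 418.3125 = 4.6941
  dwarf white-flowered: (131 − 139.4375)² / 139.4375 = 0.5106
χ² = 11.8725 + 11.4848 + 4.6941 + 0.5106 = 28.562

28.562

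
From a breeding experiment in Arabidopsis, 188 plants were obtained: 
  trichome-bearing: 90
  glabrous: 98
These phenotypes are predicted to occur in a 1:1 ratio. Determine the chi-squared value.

Under the 1:1 hypothesis (Σ ratio = 2, N = 188):
  trichome-bearing: 188 × 1/2 = 94
  glabrous: 188 × 1/2 = 94
χ² = Σ (O − E)² / E
  trichome-bearing: (90 − 94)² / 94 = 0.1702
  glabrous: (98 − 94)² / 94 = 0.1702
χ² = 0.1702 + 0.1702 = 0.3404 ≈ 0.340

0.340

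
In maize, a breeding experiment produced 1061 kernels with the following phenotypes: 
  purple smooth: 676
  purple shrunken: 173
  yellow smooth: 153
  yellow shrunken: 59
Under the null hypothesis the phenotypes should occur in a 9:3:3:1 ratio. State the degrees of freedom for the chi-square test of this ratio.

A goodness-of-fit test with 4 phenotype classes has df = 4 − 1 = 3.

3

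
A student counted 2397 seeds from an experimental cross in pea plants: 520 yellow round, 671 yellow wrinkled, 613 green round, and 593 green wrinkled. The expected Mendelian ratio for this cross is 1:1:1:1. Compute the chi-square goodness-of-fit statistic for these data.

19.452

Total ratio parts = 4. Expected numbers out of 2397:
  yellow round: 2397 × 1/4 = 599.25
  yellow wrinkled: 2397 × 1/4 = 599.25
  green round: 2397 × 1/4 = 599.25
  green wrinkled: 2397 × 1/4 = 599.25
χ² = Σ (O − E)² / E
  yellow round: (520 − 599.25)² / 599.25 = 10.4807
  yellow wrinkled: (671 − 599.25)² / 599.25 = 8.5908
  green round: (613 − 599.25)² / 599.25 = 0.3155
  green wrinkled: (593 − 599.25)² / 599.25 = 0.0652
χ² = 10.4807 + 8.5908 + 0.3155 + 0.0652 = 19.4522 ≈ 19.452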